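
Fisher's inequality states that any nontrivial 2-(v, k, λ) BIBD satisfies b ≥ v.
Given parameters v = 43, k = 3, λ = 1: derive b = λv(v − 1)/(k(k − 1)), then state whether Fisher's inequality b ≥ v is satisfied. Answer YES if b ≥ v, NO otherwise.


b = λv(v − 1)/(k(k − 1)) = 1·43·42/(3·2) = 1806/6 = 301.
Compare with v = 43: b ≥ v, so Fisher's inequality holds.

YES


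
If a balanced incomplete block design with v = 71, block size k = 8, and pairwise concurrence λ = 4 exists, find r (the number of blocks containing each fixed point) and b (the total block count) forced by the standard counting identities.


Any 2-(v, k, λ) BIBD satisfies two necessary conditions:
  (i)  Each point sits in r blocks, and counting incidences through any fixed point gives r(k − 1) = λ(v − 1), so r = λ(v − 1)/(k − 1).
  (ii) Total incidences bk = vr, so b = vr/k.
Step 1: r = λ(v − 1)/(k − 1) = 4·(71 − 1)/(8 − 1) = 4·70/7 = 280/7 = 40.
Step 2: b = vr/k = 71·40/8 = 2840/8 = 355.
Check integrality: r = 40 ∈ Z ✓, b = 355 ∈ Z ✓.
(These identities are necessary conditions: they determine r and b for any design with these parameters, but do not by themselves prove that one exists.)

r = 40, b = 355.


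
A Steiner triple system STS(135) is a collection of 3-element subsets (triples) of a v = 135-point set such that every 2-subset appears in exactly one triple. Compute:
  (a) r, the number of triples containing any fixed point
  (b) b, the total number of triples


An STS(v) is a 2-(v, 3, 1) BIBD: block size k = 3, λ = 1.
Replication: r(k − 1) = λ(v − 1) ⇒ r·2 = 135 − 1 = 134 ⇒ r = 67.
Block count: bk = vr ⇒ b·3 = 135·67 = 9045 ⇒ b = 3015.
(Check via b = v(v − 1)/6 = 135·134/6 = 18090/6 = 3015.)

r = 67, b = 3015.


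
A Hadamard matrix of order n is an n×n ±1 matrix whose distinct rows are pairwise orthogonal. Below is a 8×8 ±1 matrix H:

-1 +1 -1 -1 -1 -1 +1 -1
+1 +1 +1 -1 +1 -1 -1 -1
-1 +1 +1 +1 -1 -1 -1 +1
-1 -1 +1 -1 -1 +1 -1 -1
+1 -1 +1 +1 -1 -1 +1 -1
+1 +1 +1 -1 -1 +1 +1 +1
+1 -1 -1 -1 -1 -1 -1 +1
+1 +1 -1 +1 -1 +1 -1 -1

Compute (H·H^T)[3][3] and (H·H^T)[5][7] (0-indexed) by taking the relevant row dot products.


Row 3 of H: [-1, -1, 1, -1, -1, 1, -1, -1].
Row 5 of H: [1, 1, 1, -1, -1, 1, 1, 1].
Row 7 of H: [1, 1, -1, 1, -1, 1, -1, -1].
(H·H^T)[3][3] = Σ_j H[3][j]·H[3][j] = (-1)² + (-1)² + (1)² + (-1)² + (-1)² + (1)² + (-1)² + (-1)² = 1 + 1 + 1 + 1 + 1 + 1 + 1 + 1 = 8.
(H·H^T)[5][7] = Σ_j H[5][j]·H[7][j] = (1)·(1) + (1)·(1) + (1)·(-1) + (-1)·(1) + (-1)·(-1) + (1)·(1) + (1)·(-1) + (1)·(-1) = 1 + 1 + -1 + -1 + 1 + 1 + -1 + -1 = 0.
So rows 5 and 7 are orthogonal; the diagonal entry equals n = 8.

(3,3) entry = 8; (5,7) entry = 0.


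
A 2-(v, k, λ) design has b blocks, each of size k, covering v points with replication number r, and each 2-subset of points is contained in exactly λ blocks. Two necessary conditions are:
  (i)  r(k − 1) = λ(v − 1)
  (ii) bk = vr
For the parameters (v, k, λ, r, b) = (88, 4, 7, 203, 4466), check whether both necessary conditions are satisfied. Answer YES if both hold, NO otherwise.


Condition (i): r(k − 1) = 203·3 = 609; λ(v − 1) = 7·87 = 609. Match? YES.
Condition (ii): bk = 4466·4 = 17864; vr = 88·203 = 17864. Match? YES.
Both conditions hold? YES.

YES


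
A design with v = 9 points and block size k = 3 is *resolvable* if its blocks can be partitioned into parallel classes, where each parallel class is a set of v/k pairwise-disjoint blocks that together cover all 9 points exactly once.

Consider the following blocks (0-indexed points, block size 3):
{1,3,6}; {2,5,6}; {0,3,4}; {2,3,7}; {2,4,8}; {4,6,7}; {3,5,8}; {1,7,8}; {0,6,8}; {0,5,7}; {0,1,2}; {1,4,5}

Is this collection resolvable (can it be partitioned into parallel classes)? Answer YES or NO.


v = 9, block size k = 3, number of blocks = 12.
For resolvability, blocks must partition into parallel classes of size v/k = 3.
Total blocks must therefore be a multiple of 3: 12 = 3·4 + 0 ⇒ divisible ✓.
Greedy packing gives 4 candidate class(es). Each should be a full parallel class (size 3, covers all 9 points).
  Class 1 (3 blocks): {1,3,6}; {2,4,8}; {0,5,7}. Points covered: [0, 1, 2, 3, 4, 5, 6, 7, 8].
  Class 2 (3 blocks): {2,5,6}; {0,3,4}; {1,7,8}. Points covered: [0, 1, 2, 3, 4, 5, 6, 7, 8].
  Class 3 (3 blocks): {2,3,7}; {0,6,8}; {1,4,5}. Points covered: [0, 1, 2, 3, 4, 5, 6, 7, 8].
  Class 4 (3 blocks): {4,6,7}; {3,5,8}; {0,1,2}. Points covered: [0, 1, 2, 3, 4, 5, 6, 7, 8].
All classes full (size 3)? YES. All classes cover every point? YES.
Resolvable? YES.

YES


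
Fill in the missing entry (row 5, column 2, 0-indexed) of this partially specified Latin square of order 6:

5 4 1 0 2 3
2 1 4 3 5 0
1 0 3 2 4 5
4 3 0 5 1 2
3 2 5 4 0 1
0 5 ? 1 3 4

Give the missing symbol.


Row 5 contains symbols [0, 1, 3, 4, 5] — missing [2].
Column 2 contains symbols [0, 1, 3, 4, 5] — missing [2].
The missing symbol must appear in both missing sets; intersection = [2].
Therefore the hidden value is 2.

Missing value = 2.


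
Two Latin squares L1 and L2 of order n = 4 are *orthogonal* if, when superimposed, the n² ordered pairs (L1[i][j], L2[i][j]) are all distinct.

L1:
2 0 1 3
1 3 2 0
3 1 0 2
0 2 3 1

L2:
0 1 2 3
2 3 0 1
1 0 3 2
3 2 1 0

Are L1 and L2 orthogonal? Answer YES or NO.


Form the n² = 16 superimposed pairs (L1[i][j], L2[i][j]), row by row (rows and columns indexed from 0):
row 0: (2,0) (0,1) (1,2) (3,3)
row 1: (1,2) (3,3) (2,0) (0,1)
row 2: (3,1) (1,0) (0,3) (2,2)
row 3: (0,3) (2,2) (3,1) (1,0)
Orthogonality requires all 16 pairs distinct.
But the pair (1,2) repeats: cell (0,2) has L1 = 1, L2 = 2, and cell (1,0) has L1 = 1, L2 = 2.
A repeated pair means some other pair never occurs (only 8 distinct pairs out of 16), so the squares are not orthogonal.
Conclusion: NO.

NO


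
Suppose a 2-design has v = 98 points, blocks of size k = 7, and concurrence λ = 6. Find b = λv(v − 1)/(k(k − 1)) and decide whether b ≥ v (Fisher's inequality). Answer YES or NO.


b = λv(v − 1)/(k(k − 1)) = 6·98·97/(7·6) = 57036/42 = 1358.
Compare with v = 98: b ≥ v, so Fisher's inequality holds.

YES


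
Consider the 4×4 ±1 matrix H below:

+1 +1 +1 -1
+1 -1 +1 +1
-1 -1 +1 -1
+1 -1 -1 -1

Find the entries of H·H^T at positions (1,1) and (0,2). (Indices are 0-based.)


Row 0 of H: [1, 1, 1, -1].
Row 1 of H: [1, -1, 1, 1].
Row 2 of H: [-1, -1, 1, -1].
(H·H^T)[1][1] = Σ_j H[1][j]·H[1][j] = (1)² + (-1)² + (1)² + (1)² = 1 + 1 + 1 + 1 = 4.
(H·H^T)[0][2] = Σ_j H[0][j]·H[2][j] = (1)·(-1) + (1)·(-1) + (1)·(1) + (-1)·(-1) = -1 + -1 + 1 + 1 = 0.
So rows 0 and 2 are orthogonal; the diagonal entry equals n = 4.

(1,1) entry = 4; (0,2) entry = 0.


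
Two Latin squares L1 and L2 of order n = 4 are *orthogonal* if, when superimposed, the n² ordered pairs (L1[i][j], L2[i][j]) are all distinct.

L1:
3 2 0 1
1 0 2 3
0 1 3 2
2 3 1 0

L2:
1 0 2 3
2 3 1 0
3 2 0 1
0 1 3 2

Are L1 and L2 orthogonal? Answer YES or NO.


Form the n² = 16 superimposed pairs (L1[i][j], L2[i][j]), row by row (rows and columns indexed from 0):
row 0: (3,1) (2,0) (0,2) (1,3)
row 1: (1,2) (0,3) (2,1) (3,0)
row 2: (0,3) (1,2) (3,0) (2,1)
row 3: (2,0) (3,1) (1,3) (0,2)
Orthogonality requires all 16 pairs distinct.
But the pair (0,3) repeats: cell (1,1) has L1 = 0, L2 = 3, and cell (2,0) has L1 = 0, L2 = 3.
A repeated pair means some other pair never occurs (only 8 distinct pairs out of 16), so the squares are not orthogonal.
Conclusion: NO.

NO


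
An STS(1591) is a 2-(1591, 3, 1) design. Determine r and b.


An STS(v) is a 2-(v, 3, 1) BIBD: block size k = 3, λ = 1.
Replication: r(k − 1) = λ(v − 1) ⇒ r·2 = 1591 − 1 = 1590 ⇒ r = 795.
Block count: bk = vr ⇒ b·3 = 1591·795 = 1264845 ⇒ b = 421615.
(Check via b = v(v − 1)/6 = 1591·1590/6 = 2529690/6 = 421615.)

r = 795, b = 421615.


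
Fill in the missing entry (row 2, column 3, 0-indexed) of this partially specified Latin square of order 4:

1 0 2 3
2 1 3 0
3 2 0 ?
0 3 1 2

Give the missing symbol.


Row 2 contains symbols [0, 2, 3] — missing [1].
Column 3 contains symbols [0, 2, 3] — missing [1].
The missing symbol must appear in both missing sets; intersection = [1].
Therefore the hidden value is 1.

Missing value = 1.


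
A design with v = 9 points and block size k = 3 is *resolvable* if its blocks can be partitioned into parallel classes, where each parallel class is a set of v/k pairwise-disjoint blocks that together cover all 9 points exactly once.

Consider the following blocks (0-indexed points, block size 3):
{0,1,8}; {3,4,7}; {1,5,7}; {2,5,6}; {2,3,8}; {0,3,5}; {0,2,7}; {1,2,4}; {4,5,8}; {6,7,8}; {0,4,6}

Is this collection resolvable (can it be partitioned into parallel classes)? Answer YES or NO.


v = 9, block size k = 3, number of blocks = 11.
For resolvability, blocks must partition into parallel classes of size v/k = 3.
Total blocks must therefore be a multiple of 3: 11 = 3·3 + 2 ⇒ not divisible ✗.
Resolvable? NO.

NO


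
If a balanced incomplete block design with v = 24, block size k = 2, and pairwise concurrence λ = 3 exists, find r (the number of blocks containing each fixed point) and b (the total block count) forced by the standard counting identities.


Any 2-(v, k, λ) BIBD satisfies two necessary conditions:
  (i)  Each point sits in r blocks, and counting incidences through any fixed point gives r(k − 1) = λ(v − 1), so r = λ(v − 1)/(k − 1).
  (ii) Total incidences bk = vr, so b = vr/k.
Step 1: r = λ(v − 1)/(k − 1) = 3·(24 − 1)/(2 − 1) = 3·23/1 = 69/1 = 69.
Step 2: b = vr/k = 24·69/2 = 1656/2 = 828.
Check integrality: r = 69 ∈ Z ✓, b = 828 ∈ Z ✓.
(These identities are necessary conditions: they determine r and b for any design with these parameters, but do not by themselves prove that one exists.)

r = 69, b = 828.


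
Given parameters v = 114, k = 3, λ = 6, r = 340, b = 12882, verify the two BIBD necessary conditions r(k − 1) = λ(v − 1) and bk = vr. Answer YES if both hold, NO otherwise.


Condition (i): r(k − 1) = 340·2 = 680; λ(v − 1) = 6·113 = 678. Match? NO.
Condition (ii): bk = 12882·3 = 38646; vr = 114·340 = 38760. Match? NO.
Both conditions hold? NO.

NO


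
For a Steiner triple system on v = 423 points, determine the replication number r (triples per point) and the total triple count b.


An STS(v) is a 2-(v, 3, 1) BIBD: block size k = 3, λ = 1.
Replication: r(k − 1) = λ(v − 1) ⇒ r·2 = 423 − 1 = 422 ⇒ r = 211.
Block count: b = v(v − 1)/6 = 423·422/6 = 178506/6 = 29751.
(Check via bk = vr: 29751·3 = 89253 = 423·211 = 89253 ✓.)

r = 211, b = 29751.


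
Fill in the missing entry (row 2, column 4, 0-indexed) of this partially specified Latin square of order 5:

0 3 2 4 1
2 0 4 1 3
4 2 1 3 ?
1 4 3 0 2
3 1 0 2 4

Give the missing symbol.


Row 2 contains symbols [1, 2, 3, 4] — missing [0].
Column 4 contains symbols [1, 2, 3, 4] — missing [0].
The missing symbol must appear in both missing sets; intersection = [0].
Therefore the hidden value is 0.

Missing value = 0.


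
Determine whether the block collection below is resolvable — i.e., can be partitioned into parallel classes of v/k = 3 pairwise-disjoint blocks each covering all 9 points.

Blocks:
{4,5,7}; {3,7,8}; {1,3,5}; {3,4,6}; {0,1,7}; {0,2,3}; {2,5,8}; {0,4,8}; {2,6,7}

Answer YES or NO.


v = 9, block size k = 3, number of blocks = 9.
For resolvability, blocks must partition into parallel classes of size v/k = 3.
Total blocks must therefore be a multiple of 3: 9 = 3·3 + 0 ⇒ divisible ✓.
Consider block {4,5,7}. The only other block(s) in the collection disjoint from it are {0,2,3} — just 1 block(s). Any parallel class containing {4,5,7} would need 2 other blocks each disjoint from it, so no parallel class of size 3 can contain {4,5,7}.
Since every block must belong to some parallel class in a resolution, the collection cannot be partitioned into parallel classes.
Resolvable? NO.

NO


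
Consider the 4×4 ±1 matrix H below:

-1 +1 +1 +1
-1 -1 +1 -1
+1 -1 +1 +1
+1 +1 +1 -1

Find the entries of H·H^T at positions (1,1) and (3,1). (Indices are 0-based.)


Row 1 of H: [-1, -1, 1, -1].
Row 3 of H: [1, 1, 1, -1].
(H·H^T)[1][1] = Σ_j H[1][j]·H[1][j] = (-1)² + (-1)² + (1)² + (-1)² = 1 + 1 + 1 + 1 = 4.
(H·H^T)[3][1] = Σ_j H[3][j]·H[1][j] = (1)·(-1) + (1)·(-1) + (1)·(1) + (-1)·(-1) = -1 + -1 + 1 + 1 = 0.
So rows 3 and 1 are orthogonal; the diagonal entry equals n = 4.

(1,1) entry = 4; (3,1) entry = 0.


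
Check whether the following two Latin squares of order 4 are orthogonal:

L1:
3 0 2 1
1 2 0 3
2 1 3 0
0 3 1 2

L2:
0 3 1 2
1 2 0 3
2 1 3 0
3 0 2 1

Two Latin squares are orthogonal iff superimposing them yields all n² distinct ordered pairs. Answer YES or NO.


Form the n² = 16 superimposed pairs (L1[i][j], L2[i][j]), row by row (rows and columns indexed from 0):
row 0: (3,0) (0,3) (2,1) (1,2)
row 1: (1,1) (2,2) (0,0) (3,3)
row 2: (2,2) (1,1) (3,3) (0,0)
row 3: (0,3) (3,0) (1,2) (2,1)
Orthogonality requires all 16 pairs distinct.
But the pair (2,2) repeats: cell (1,1) has L1 = 2, L2 = 2, and cell (2,0) has L1 = 2, L2 = 2.
A repeated pair means some other pair never occurs (only 8 distinct pairs out of 16), so the squares are not orthogonal.
Conclusion: NO.

NO


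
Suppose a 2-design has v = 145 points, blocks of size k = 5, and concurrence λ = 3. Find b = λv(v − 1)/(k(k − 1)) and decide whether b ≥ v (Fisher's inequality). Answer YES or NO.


b = λv(v − 1)/(k(k − 1)) = 3·145·144/(5·4) = 62640/20 = 3132.
Compare with v = 145: b ≥ v, so Fisher's inequality holds.

YES


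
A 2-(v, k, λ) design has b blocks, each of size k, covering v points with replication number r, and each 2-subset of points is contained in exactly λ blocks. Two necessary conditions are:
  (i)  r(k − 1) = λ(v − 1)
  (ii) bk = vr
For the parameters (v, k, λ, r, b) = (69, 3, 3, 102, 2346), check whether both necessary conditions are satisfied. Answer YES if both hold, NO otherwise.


Condition (i): r(k − 1) = 102·2 = 204; λ(v − 1) = 3·68 = 204. Match? YES.
Condition (ii): bk = 2346·3 = 7038; vr = 69·102 = 7038. Match? YES.
Both conditions hold? YES.

YES


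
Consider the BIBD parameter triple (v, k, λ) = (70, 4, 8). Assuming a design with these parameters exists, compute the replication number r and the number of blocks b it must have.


Any 2-(v, k, λ) BIBD satisfies two necessary conditions:
  (i)  Each point sits in r blocks, and counting incidences through any fixed point gives r(k − 1) = λ(v − 1), so r = λ(v − 1)/(k − 1).
  (ii) Total incidences bk = vr, so b = vr/k.
Step 1: r = λ(v − 1)/(k − 1) = 8·(70 − 1)/(4 − 1) = 8·69/3 = 552/3 = 184.
Step 2: b = vr/k = 70·184/4 = 12880/4 = 3220.
Check integrality: r = 184 ∈ Z ✓, b = 3220 ∈ Z ✓.
(These identities are necessary conditions: they determine r and b for any design with these parameters, but do not by themselves prove that one exists.)

r = 184, b = 3220.


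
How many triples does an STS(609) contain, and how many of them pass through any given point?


An STS(v) is a 2-(v, 3, 1) BIBD: block size k = 3, λ = 1.
Replication: r(k − 1) = λ(v − 1) ⇒ r·2 = 609 − 1 = 608 ⇒ r = 304.
Block count: bk = vr ⇒ b·3 = 609·304 = 185136 ⇒ b = 61712.
(Check via b = v(v − 1)/6 = 609·608/6 = 370272/6 = 61712.)

r = 304, b = 61712.


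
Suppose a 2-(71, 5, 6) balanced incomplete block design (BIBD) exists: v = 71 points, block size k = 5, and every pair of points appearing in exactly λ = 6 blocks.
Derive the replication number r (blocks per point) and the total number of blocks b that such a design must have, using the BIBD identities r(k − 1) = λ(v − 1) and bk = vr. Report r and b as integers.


Any 2-(v, k, λ) BIBD satisfies two necessary conditions:
  (i)  Each point sits in r blocks, and counting incidences through any fixed point gives r(k − 1) = λ(v − 1), so r = λ(v − 1)/(k − 1).
  (ii) Total incidences bk = vr, so b = vr/k.
Step 1: r = λ(v − 1)/(k − 1) = 6·(71 − 1)/(5 − 1) = 6·70/4 = 420/4 = 105.
Step 2: b = vr/k = 71·105/5 = 7455/5 = 1491.
Check integrality: r = 105 ∈ Z ✓, b = 1491 ∈ Z ✓.
(These identities are necessary conditions: they determine r and b for any design with these parameters, but do not by themselves prove that one exists.)

r = 105, b = 1491.


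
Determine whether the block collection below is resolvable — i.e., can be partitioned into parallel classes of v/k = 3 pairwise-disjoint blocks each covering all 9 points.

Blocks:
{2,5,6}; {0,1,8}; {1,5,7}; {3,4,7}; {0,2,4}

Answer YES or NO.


v = 9, block size k = 3, number of blocks = 5.
For resolvability, blocks must partition into parallel classes of size v/k = 3.
Total blocks must therefore be a multiple of 3: 5 = 3·1 + 2 ⇒ not divisible ✗.
Resolvable? NO.

NO


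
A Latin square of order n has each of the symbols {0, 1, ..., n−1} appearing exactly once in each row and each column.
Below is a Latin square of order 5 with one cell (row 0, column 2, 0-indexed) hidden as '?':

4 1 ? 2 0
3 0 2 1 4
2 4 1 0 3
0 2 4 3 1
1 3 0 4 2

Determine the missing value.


Row 0 contains symbols [0, 1, 2, 4] — missing [3].
Column 2 contains symbols [0, 1, 2, 4] — missing [3].
The missing symbol must appear in both missing sets; intersection = [3].
Therefore the hidden value is 3.

Missing value = 3.


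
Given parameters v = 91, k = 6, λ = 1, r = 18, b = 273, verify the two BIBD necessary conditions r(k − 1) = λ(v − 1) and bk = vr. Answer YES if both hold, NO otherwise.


Condition (i): r(k − 1) = 18·5 = 90; λ(v − 1) = 1·90 = 90. Match? YES.
Condition (ii): bk = 273·6 = 1638; vr = 91·18 = 1638. Match? YES.
Both conditions hold? YES.

YES


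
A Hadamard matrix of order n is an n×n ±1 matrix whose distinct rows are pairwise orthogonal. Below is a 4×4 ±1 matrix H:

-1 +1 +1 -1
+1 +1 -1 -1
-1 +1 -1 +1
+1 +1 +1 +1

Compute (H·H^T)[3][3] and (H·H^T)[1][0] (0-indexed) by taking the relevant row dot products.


Row 0 of H: [-1, 1, 1, -1].
Row 1 of H: [1, 1, -1, -1].
Row 3 of H: [1, 1, 1, 1].
(H·H^T)[3][3] = Σ_j H[3][j]·H[3][j] = (1)² + (1)² + (1)² + (1)² = 1 + 1 + 1 + 1 = 4.
(H·H^T)[1][0] = Σ_j H[1][j]·H[0][j] = (1)·(-1) + (1)·(1) + (-1)·(1) + (-1)·(-1) = -1 + 1 + -1 + 1 = 0.
So rows 1 and 0 are orthogonal; the diagonal entry equals n = 4.

(3,3) entry = 4; (1,0) entry = 0.


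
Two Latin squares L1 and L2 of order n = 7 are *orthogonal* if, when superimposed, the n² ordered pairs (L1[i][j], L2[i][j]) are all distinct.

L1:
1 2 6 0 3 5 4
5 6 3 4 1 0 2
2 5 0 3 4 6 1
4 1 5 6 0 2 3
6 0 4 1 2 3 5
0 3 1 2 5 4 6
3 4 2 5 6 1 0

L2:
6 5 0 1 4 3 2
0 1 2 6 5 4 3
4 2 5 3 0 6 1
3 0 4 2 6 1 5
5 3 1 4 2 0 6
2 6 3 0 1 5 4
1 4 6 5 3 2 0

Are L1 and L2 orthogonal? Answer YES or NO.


Form the n² = 49 superimposed pairs (L1[i][j], L2[i][j]), row by row (rows and columns indexed from 0):
row 0: (1,6) (2,5) (6,0) (0,1) (3,4) (5,3) (4,2)
row 1: (5,0) (6,1) (3,2) (4,6) (1,5) (0,4) (2,3)
row 2: (2,4) (5,2) (0,5) (3,3) (4,0) (6,6) (1,1)
row 3: (4,3) (1,0) (5,4) (6,2) (0,6) (2,1) (3,5)
row 4: (6,5) (0,3) (4,1) (1,4) (2,2) (3,0) (5,6)
row 5: (0,2) (3,6) (1,3) (2,0) (5,1) (4,5) (6,4)
row 6: (3,1) (4,4) (2,6) (5,5) (6,3) (1,2) (0,0)
Orthogonality requires all 49 pairs distinct.
Check by first coordinate: for each symbol s of L1, list the L2 entries in the n cells where L1 = s; they must all differ.
  L1 = 0: L2 entries (in reading order) 1, 4, 5, 6, 3, 2, 0 — all 7 distinct ✓
  L1 = 1: L2 entries (in reading order) 6, 5, 1, 0, 4, 3, 2 — all 7 distinct ✓
  L1 = 2: L2 entries (in reading order) 5, 3, 4, 1, 2, 0, 6 — all 7 distinct ✓
  L1 = 3: L2 entries (in reading order) 4, 2, 3, 5, 0, 6, 1 — all 7 distinct ✓
  L1 = 4: L2 entries (in reading order) 2, 6, 0, 3, 1, 5, 4 — all 7 distinct ✓
  L1 = 5: L2 entries (in reading order) 3, 0, 2, 4, 6, 1, 5 — all 7 distinct ✓
  L1 = 6: L2 entries (in reading order) 0, 1, 6, 2, 5, 4, 3 — all 7 distinct ✓
Every symbol of L1 meets every symbol of L2 exactly once, so all 49 pairs are distinct (49 of 49).
Conclusion: YES.

YES


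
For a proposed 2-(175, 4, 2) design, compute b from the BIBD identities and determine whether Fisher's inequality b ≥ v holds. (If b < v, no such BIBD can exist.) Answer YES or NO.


r = λ(v − 1)/(k − 1) = 2·174/3 = 116.
b = vr/k = 175·116/4 = 5075.
Fisher's inequality: b ≥ v ⇔ 5075 ≥ 175? YES.

YES


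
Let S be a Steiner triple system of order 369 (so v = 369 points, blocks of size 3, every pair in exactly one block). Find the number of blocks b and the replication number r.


An STS(v) is a 2-(v, 3, 1) BIBD: block size k = 3, λ = 1.
Replication: r(k − 1) = λ(v − 1) ⇒ r·2 = 369 − 1 = 368 ⇒ r = 184.
Block count: b = v(v − 1)/6 = 369·368/6 = 135792/6 = 22632.

r = 184, b = 22632.


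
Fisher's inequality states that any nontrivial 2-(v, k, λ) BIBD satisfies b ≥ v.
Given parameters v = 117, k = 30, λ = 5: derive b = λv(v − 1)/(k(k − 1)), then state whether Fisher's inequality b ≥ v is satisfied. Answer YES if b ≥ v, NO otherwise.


r = λ(v − 1)/(k − 1) = 5·116/29 = 20.
b = vr/k = 117·20/30 = 78.
Fisher's inequality: b ≥ v ⇔ 78 ≥ 117? NO.

NO


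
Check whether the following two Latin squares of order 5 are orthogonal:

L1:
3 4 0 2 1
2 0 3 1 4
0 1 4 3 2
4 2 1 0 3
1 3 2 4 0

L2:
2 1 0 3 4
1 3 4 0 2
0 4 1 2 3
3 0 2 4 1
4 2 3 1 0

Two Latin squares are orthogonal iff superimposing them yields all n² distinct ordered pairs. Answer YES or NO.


Form the n² = 25 superimposed pairs (L1[i][j], L2[i][j]), row by row (rows and columns indexed from 0):
row 0: (3,2) (4,1) (0,0) (2,3) (1,4)
row 1: (2,1) (0,3) (3,4) (1,0) (4,2)
row 2: (0,0) (1,4) (4,1) (3,2) (2,3)
row 3: (4,3) (2,0) (1,2) (0,4) (3,1)
row 4: (1,4) (3,2) (2,3) (4,1) (0,0)
Orthogonality requires all 25 pairs distinct.
But the pair (0,0) repeats: cell (0,2) has L1 = 0, L2 = 0, and cell (2,0) has L1 = 0, L2 = 0.
A repeated pair means some other pair never occurs (only 15 distinct pairs out of 25), so the squares are not orthogonal.
Conclusion: NO.

NO


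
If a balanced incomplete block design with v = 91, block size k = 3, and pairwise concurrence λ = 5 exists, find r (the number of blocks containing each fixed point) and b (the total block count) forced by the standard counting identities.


Any 2-(v, k, λ) BIBD satisfies two necessary conditions:
  (i)  Each point sits in r blocks, and counting incidences through any fixed point gives r(k − 1) = λ(v − 1), so r = λ(v − 1)/(k − 1).
  (ii) Total incidences bk = vr, so b = vr/k.
Step 1: r = λ(v − 1)/(k − 1) = 5·(91 − 1)/(3 − 1) = 5·90/2 = 450/2 = 225.
Step 2: b = vr/k = 91·225/3 = 20475/3 = 6825.
Check integrality: r = 225 ∈ Z ✓, b = 6825 ∈ Z ✓.
(These identities are necessary conditions: they determine r and b for any design with these parameters, but do not by themselves prove that one exists.)

r = 225, b = 6825.


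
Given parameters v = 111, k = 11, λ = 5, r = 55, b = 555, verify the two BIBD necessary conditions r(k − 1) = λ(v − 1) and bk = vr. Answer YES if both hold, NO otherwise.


Condition (i): r(k − 1) = 55·10 = 550; λ(v − 1) = 5·110 = 550. Match? YES.
Condition (ii): bk = 555·11 = 6105; vr = 111·55 = 6105. Match? YES.
Both conditions hold? YES.

YES


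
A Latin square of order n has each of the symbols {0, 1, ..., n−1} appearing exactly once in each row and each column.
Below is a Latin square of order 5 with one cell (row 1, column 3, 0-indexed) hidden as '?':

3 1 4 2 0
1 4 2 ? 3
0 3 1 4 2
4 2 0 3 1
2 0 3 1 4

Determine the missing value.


Row 1 contains symbols [1, 2, 3, 4] — missing [0].
Column 3 contains symbols [1, 2, 3, 4] — missing [0].
The missing symbol must appear in both missing sets; intersection = [0].
Therefore the hidden value is 0.

Missing value = 0.


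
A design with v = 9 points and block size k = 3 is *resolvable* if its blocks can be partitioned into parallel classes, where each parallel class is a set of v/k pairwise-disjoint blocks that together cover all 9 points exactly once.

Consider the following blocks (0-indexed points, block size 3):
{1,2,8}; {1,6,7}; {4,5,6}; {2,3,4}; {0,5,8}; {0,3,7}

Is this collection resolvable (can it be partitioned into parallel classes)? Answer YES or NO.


v = 9, block size k = 3, number of blocks = 6.
For resolvability, blocks must partition into parallel classes of size v/k = 3.
Total blocks must therefore be a multiple of 3: 6 = 3·2 + 0 ⇒ divisible ✓.
Greedy packing gives 2 candidate class(es). Each should be a full parallel class (size 3, covers all 9 points).
  Class 1 (3 blocks): {1,2,8}; {4,5,6}; {0,3,7}. Points covered: [0, 1, 2, 3, 4, 5, 6, 7, 8].
  Class 2 (3 blocks): {1,6,7}; {2,3,4}; {0,5,8}. Points covered: [0, 1, 2, 3, 4, 5, 6, 7, 8].
All classes full (size 3)? YES. All classes cover every point? YES.
Resolvable? YES.

YES


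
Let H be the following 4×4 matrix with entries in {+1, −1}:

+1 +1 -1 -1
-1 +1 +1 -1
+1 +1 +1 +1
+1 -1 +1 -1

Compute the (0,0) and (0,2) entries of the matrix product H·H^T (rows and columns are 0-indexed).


Row 0 of H: [1, 1, -1, -1].
Row 2 of H: [1, 1, 1, 1].
(H·H^T)[0][0] = Σ_j H[0][j]·H[0][j] = (1)² + (1)² + (-1)² + (-1)² = 1 + 1 + 1 + 1 = 4.
(H·H^T)[0][2] = Σ_j H[0][j]·H[2][j] = (1)·(1) + (1)·(1) + (-1)·(1) + (-1)·(1) = 1 + 1 + -1 + -1 = 0.
So rows 0 and 2 are orthogonal; the diagonal entry equals n = 4.

(0,0) entry = 4; (0,2) entry = 0.


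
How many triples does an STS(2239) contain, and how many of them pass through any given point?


An STS(v) is a 2-(v, 3, 1) BIBD: block size k = 3, λ = 1.
Replication: r(k − 1) = λ(v − 1) ⇒ r·2 = 2239 − 1 = 2238 ⇒ r = 1119.
Block count: b = v(v − 1)/6 = 2239·2238/6 = 5010882/6 = 835147.

r = 1119, b = 835147.


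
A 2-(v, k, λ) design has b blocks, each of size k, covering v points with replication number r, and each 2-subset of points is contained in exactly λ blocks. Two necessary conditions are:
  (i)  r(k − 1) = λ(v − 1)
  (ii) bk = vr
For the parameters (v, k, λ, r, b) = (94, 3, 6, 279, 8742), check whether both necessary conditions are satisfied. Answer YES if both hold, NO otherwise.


Condition (i): r(k − 1) = 279·2 = 558; λ(v − 1) = 6·93 = 558. Match? YES.
Condition (ii): bk = 8742·3 = 26226; vr = 94·279 = 26226. Match? YES.
Both conditions hold? YES.

YES


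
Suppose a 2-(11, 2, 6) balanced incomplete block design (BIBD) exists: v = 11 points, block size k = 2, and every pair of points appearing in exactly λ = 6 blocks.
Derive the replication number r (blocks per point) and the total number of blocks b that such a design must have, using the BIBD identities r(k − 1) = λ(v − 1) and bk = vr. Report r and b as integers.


Any 2-(v, k, λ) BIBD satisfies two necessary conditions:
  (i)  Each point sits in r blocks, and counting incidences through any fixed point gives r(k − 1) = λ(v − 1), so r = λ(v − 1)/(k − 1).
  (ii) Total incidences bk = vr, so b = vr/k.
Step 1: r = λ(v − 1)/(k − 1) = 6·(11 − 1)/(2 − 1) = 6·10/1 = 60/1 = 60.
Step 2: b = vr/k = 11·60/2 = 660/2 = 330.
Check integrality: r = 60 ∈ Z ✓, b = 330 ∈ Z ✓.
(These identities are necessary conditions: they determine r and b for any design with these parameters, but do not by themselves prove that one exists.)

r = 60, b = 330.


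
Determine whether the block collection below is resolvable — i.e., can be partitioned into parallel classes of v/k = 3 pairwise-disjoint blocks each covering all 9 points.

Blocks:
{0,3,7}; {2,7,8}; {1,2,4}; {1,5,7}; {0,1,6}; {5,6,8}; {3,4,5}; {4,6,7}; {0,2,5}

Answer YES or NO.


v = 9, block size k = 3, number of blocks = 9.
For resolvability, blocks must partition into parallel classes of size v/k = 3.
Total blocks must therefore be a multiple of 3: 9 = 3·3 + 0 ⇒ divisible ✓.
Consider block {1,5,7}. It intersects every other block in the collection, so no parallel class of size 3 can contain it.
Since every block must belong to some parallel class in a resolution, the collection cannot be partitioned into parallel classes.
Resolvable? NO.

NO


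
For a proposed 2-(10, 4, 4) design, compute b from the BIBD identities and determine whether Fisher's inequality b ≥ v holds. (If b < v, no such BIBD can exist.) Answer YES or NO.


r = λ(v − 1)/(k − 1) = 4·9/3 = 12.
b = vr/k = 10·12/4 = 30.
Fisher's inequality: b ≥ v ⇔ 30 ≥ 10? YES.

YES


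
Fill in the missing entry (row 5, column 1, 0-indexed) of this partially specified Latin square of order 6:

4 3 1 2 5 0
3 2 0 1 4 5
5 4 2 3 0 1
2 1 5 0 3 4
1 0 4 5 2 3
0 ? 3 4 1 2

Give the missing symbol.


Row 5 contains symbols [0, 1, 2, 3, 4] — missing [5].
Column 1 contains symbols [0, 1, 2, 3, 4] — missing [5].
The missing symbol must appear in both missing sets; intersection = [5].
Therefore the hidden value is 5.

Missing value = 5.


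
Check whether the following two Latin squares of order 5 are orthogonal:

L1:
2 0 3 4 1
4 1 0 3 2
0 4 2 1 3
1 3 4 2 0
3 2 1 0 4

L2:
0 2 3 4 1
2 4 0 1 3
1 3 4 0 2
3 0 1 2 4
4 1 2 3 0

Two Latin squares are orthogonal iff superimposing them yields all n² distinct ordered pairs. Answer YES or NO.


Form the n² = 25 superimposed pairs (L1[i][j], L2[i][j]), row by row (rows and columns indexed from 0):
row 0: (2,0) (0,2) (3,3) (4,4) (1,1)
row 1: (4,2) (1,4) (0,0) (3,1) (2,3)
row 2: (0,1) (4,3) (2,4) (1,0) (3,2)
row 3: (1,3) (3,0) (4,1) (2,2) (0,4)
row 4: (3,4) (2,1) (1,2) (0,3) (4,0)
Orthogonality requires all 25 pairs distinct.
Check by first coordinate: for each symbol s of L1, list the L2 entries in the n cells where L1 = s; they must all differ.
  L1 = 0: L2 entries (in reading order) 2, 0, 1, 4, 3 — all 5 distinct ✓
  L1 = 1: L2 entries (in reading order) 1, 4, 0, 3, 2 — all 5 distinct ✓
  L1 = 2: L2 entries (in reading order) 0, 3, 4, 2, 1 — all 5 distinct ✓
  L1 = 3: L2 entries (in reading order) 3, 1, 2, 0, 4 — all 5 distinct ✓
  L1 = 4: L2 entries (in reading order) 4, 2, 3, 1, 0 — all 5 distinct ✓
Every symbol of L1 meets every symbol of L2 exactly once, so all 25 pairs are distinct (25 of 25).
Conclusion: YES.

YES


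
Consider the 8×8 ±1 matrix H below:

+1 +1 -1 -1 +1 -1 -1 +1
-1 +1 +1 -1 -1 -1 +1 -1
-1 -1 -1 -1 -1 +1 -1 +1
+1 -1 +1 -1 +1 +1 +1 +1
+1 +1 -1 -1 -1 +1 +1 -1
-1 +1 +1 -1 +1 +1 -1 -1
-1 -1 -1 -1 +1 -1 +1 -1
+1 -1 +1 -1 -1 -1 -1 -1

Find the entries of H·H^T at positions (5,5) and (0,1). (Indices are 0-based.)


Row 0 of H: [1, 1, -1, -1, 1, -1, -1, 1].
Row 1 of H: [-1, 1, 1, -1, -1, -1, 1, -1].
Row 5 of H: [-1, 1, 1, -1, 1, 1, -1, -1].
(H·H^T)[5][5] = Σ_j H[5][j]·H[5][j] = (-1)² + (1)² + (1)² + (-1)² + (1)² + (1)² + (-1)² + (-1)² = 1 + 1 + 1 + 1 + 1 + 1 + 1 + 1 = 8.
(H·H^T)[0][1] = Σ_j H[0][j]·H[1][j] = (1)·(-1) + (1)·(1) + (-1)·(1) + (-1)·(-1) + (1)·(-1) + (-1)·(-1) + (-1)·(1) + (1)·(-1) = -1 + 1 + -1 + 1 + -1 + 1 + -1 + -1 = -2.
Rows 0 and 1 are not orthogonal (dot product = -2 ≠ 0), so H is not a Hadamard matrix.

(5,5) entry = 8; (0,1) entry = -2.


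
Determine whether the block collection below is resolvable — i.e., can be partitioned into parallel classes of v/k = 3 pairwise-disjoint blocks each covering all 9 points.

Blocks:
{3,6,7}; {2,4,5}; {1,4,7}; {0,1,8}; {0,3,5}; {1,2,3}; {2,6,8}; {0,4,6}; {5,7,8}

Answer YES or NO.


v = 9, block size k = 3, number of blocks = 9.
For resolvability, blocks must partition into parallel classes of size v/k = 3.
Total blocks must therefore be a multiple of 3: 9 = 3·3 + 0 ⇒ divisible ✓.
Greedy packing gives 3 candidate class(es). Each should be a full parallel class (size 3, covers all 9 points).
  Class 1 (3 blocks): {3,6,7}; {2,4,5}; {0,1,8}. Points covered: [0, 1, 2, 3, 4, 5, 6, 7, 8].
  Class 2 (3 blocks): {1,4,7}; {0,3,5}; {2,6,8}. Points covered: [0, 1, 2, 3, 4, 5, 6, 7, 8].
  Class 3 (3 blocks): {1,2,3}; {0,4,6}; {5,7,8}. Points covered: [0, 1, 2, 3, 4, 5, 6, 7, 8].
All classes full (size 3)? YES. All classes cover every point? YES.
Resolvable? YES.

YES


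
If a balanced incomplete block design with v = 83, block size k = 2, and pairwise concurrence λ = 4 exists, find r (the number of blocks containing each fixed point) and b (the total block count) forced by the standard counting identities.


Any 2-(v, k, λ) BIBD satisfies two necessary conditions:
  (i)  Each point sits in r blocks, and counting incidences through any fixed point gives r(k − 1) = λ(v − 1), so r = λ(v − 1)/(k − 1).
  (ii) Total incidences bk = vr, so b = vr/k.
Step 1: r = λ(v − 1)/(k − 1) = 4·(83 − 1)/(2 − 1) = 4·82/1 = 328/1 = 328.
Step 2: b = vr/k = 83·328/2 = 27224/2 = 13612.
Check integrality: r = 328 ∈ Z ✓, b = 13612 ∈ Z ✓.
(These identities are necessary conditions: they determine r and b for any design with these parameters, but do not by themselves prove that one exists.)

r = 328, b = 13612.


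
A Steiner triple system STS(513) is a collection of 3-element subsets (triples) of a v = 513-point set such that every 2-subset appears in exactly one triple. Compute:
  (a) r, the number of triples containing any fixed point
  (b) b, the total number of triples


An STS(v) is a 2-(v, 3, 1) BIBD: block size k = 3, λ = 1.
Replication: r(k − 1) = λ(v − 1) ⇒ r·2 = 513 − 1 = 512 ⇒ r = 256.
Block count: b = v(v − 1)/6 = 513·512/6 = 262656/6 = 43776.

r = 256, b = 43776.


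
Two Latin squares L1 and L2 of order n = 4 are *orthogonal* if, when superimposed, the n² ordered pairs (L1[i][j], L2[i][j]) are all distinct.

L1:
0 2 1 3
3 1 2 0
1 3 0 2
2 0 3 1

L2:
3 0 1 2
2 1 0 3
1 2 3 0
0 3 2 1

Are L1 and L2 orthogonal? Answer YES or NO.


Form the n² = 16 superimposed pairs (L1[i][j], L2[i][j]), row by row (rows and columns indexed from 0):
row 0: (0,3) (2,0) (1,1) (3,2)
row 1: (3,2) (1,1) (2,0) (0,3)
row 2: (1,1) (3,2) (0,3) (2,0)
row 3: (2,0) (0,3) (3,2) (1,1)
Orthogonality requires all 16 pairs distinct.
But the pair (3,2) repeats: cell (0,3) has L1 = 3, L2 = 2, and cell (1,0) has L1 = 3, L2 = 2.
A repeated pair means some other pair never occurs (only 4 distinct pairs out of 16), so the squares are not orthogonal.
Conclusion: NO.

NO


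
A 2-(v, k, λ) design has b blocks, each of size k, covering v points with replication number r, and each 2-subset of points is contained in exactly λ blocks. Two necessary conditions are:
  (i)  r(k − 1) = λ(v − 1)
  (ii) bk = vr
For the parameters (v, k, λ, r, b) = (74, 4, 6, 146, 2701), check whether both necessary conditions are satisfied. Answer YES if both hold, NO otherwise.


Condition (i): r(k − 1) = 146·3 = 438; λ(v − 1) = 6·73 = 438. Match? YES.
Condition (ii): bk = 2701·4 = 10804; vr = 74·146 = 10804. Match? YES.
Both conditions hold? YES.

YES


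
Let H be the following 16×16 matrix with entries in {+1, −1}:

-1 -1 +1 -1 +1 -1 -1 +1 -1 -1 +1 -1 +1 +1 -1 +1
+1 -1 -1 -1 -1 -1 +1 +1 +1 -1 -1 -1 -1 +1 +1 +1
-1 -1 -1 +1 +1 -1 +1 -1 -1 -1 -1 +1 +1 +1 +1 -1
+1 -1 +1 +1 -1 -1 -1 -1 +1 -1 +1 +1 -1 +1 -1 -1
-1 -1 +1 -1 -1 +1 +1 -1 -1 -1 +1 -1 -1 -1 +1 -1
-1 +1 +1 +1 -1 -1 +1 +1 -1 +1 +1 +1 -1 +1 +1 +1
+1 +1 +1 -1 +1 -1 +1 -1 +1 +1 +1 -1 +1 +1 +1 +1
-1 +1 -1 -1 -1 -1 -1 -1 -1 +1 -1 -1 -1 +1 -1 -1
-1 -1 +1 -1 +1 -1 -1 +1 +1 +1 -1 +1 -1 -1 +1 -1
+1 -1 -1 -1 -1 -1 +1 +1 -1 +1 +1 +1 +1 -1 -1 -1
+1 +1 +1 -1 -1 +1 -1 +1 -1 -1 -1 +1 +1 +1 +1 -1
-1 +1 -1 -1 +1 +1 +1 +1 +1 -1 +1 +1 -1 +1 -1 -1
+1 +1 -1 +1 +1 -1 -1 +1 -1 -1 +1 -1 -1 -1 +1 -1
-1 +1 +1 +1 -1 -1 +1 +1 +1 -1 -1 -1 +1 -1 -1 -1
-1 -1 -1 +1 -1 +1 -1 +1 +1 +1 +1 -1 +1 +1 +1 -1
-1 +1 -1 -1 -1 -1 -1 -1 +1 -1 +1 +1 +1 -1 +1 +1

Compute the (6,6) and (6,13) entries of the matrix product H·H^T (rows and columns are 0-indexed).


Row 6 of H: [1, 1, 1, -1, 1, -1, 1, -1, 1, 1, 1, -1, 1, 1, 1, 1].
Row 13 of H: [-1, 1, 1, 1, -1, -1, 1, 1, 1, -1, -1, -1, 1, -1, -1, -1].
(H·H^T)[6][6] = Σ_j H[6][j]·H[6][j] = (1)² + (1)² + (1)² + (-1)² + (1)² + (-1)² + (1)² + (-1)² + (1)² + (1)² + (1)² + (-1)² + (1)² + (1)² + (1)² + (1)² = 1 + 1 + 1 + 1 + 1 + 1 + 1 + 1 + 1 + 1 + 1 + 1 + 1 + 1 + 1 + 1 = 16.
(H·H^T)[6][13] = Σ_j H[6][j]·H[13][j] = (1)·(-1) + (1)·(1) + (1)·(1) + (-1)·(1) + (1)·(-1) + (-1)·(-1) + (1)·(1) + (-1)·(1) + (1)·(1) + (1)·(-1) + (1)·(-1) + (-1)·(-1) + (1)·(1) + (1)·(-1) + (1)·(-1) + (1)·(-1) = -1 + 1 + 1 + -1 + -1 + 1 + 1 + -1 + 1 + -1 + -1 + 1 + 1 + -1 + -1 + -1 = -2.
Rows 6 and 13 are not orthogonal (dot product = -2 ≠ 0), so H is not a Hadamard matrix.

(6,6) entry = 16; (6,13) entry = -2.


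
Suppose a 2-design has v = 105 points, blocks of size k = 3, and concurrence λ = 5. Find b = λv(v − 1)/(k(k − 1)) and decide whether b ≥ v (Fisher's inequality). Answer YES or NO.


b = λv(v − 1)/(k(k − 1)) = 5·105·104/(3·2) = 54600/6 = 9100.
Compare with v = 105: b ≥ v, so Fisher's inequality holds.

YES


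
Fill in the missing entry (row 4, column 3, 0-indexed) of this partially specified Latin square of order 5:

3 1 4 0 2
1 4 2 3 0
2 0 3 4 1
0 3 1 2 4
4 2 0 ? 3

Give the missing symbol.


Row 4 contains symbols [0, 2, 3, 4] — missing [1].
Column 3 contains symbols [0, 2, 3, 4] — missing [1].
The missing symbol must appear in both missing sets; intersection = [1].
Therefore the hidden value is 1.

Missing value = 1.


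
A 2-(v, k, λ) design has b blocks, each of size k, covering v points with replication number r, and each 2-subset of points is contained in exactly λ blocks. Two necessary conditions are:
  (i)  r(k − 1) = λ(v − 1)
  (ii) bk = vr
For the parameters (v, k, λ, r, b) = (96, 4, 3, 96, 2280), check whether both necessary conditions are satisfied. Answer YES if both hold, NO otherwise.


Condition (i): r(k − 1) = 96·3 = 288; λ(v − 1) = 3·95 = 285. Match? NO.
Condition (ii): bk = 2280·4 = 9120; vr = 96·96 = 9216. Match? NO.
Both conditions hold? NO.

NO


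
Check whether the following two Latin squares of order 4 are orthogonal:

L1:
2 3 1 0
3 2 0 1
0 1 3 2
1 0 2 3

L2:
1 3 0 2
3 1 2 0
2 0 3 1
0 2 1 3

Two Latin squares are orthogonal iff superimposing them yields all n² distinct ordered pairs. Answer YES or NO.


Form the n² = 16 superimposed pairs (L1[i][j], L2[i][j]), row by row (rows and columns indexed from 0):
row 0: (2,1) (3,3) (1,0) (0,2)
row 1: (3,3) (2,1) (0,2) (1,0)
row 2: (0,2) (1,0) (3,3) (2,1)
row 3: (1,0) (0,2) (2,1) (3,3)
Orthogonality requires all 16 pairs distinct.
But the pair (3,3) repeats: cell (0,1) has L1 = 3, L2 = 3, and cell (1,0) has L1 = 3, L2 = 3.
A repeated pair means some other pair never occurs (only 4 distinct pairs out of 16), so the squares are not orthogonal.
Conclusion: NO.

NO


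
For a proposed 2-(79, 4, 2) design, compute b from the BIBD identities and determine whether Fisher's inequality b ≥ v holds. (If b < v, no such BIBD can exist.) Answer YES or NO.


r = λ(v − 1)/(k − 1) = 2·78/3 = 52.
b = vr/k = 79·52/4 = 1027.
Fisher's inequality: b ≥ v ⇔ 1027 ≥ 79? YES.

YES


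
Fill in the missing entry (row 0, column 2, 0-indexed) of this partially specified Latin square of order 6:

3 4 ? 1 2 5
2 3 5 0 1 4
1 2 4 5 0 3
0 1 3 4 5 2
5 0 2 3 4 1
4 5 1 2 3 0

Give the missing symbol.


Row 0 contains symbols [1, 2, 3, 4, 5] — missing [0].
Column 2 contains symbols [1, 2, 3, 4, 5] — missing [0].
The missing symbol must appear in both missing sets; intersection = [0].
Therefore the hidden value is 0.

Missing value = 0.


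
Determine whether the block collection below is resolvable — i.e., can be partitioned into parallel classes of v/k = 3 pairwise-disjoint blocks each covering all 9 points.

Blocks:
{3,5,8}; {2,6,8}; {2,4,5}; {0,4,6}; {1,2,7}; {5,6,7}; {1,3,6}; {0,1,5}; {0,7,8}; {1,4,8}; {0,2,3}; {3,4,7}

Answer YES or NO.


v = 9, block size k = 3, number of blocks = 12.
For resolvability, blocks must partition into parallel classes of size v/k = 3.
Total blocks must therefore be a multiple of 3: 12 = 3·4 + 0 ⇒ divisible ✓.
Greedy packing gives 4 candidate class(es). Each should be a full parallel class (size 3, covers all 9 points).
  Class 1 (3 blocks): {3,5,8}; {0,4,6}; {1,2,7}. Points covered: [0, 1, 2, 3, 4, 5, 6, 7, 8].
  Class 2 (3 blocks): {2,6,8}; {0,1,5}; {3,4,7}. Points covered: [0, 1, 2, 3, 4, 5, 6, 7, 8].
  Class 3 (3 blocks): {2,4,5}; {1,3,6}; {0,7,8}. Points covered: [0, 1, 2, 3, 4, 5, 6, 7, 8].
  Class 4 (3 blocks): {5,6,7}; {1,4,8}; {0,2,3}. Points covered: [0, 1, 2, 3, 4, 5, 6, 7, 8].
All classes full (size 3)? YES. All classes cover every point? YES.
Resolvable? YES.

YES
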